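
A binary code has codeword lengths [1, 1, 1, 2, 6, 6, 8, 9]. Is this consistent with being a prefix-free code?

Kraft inequality: Σ 2^(-l_i) ≤ 1 for prefix-free code
Calculating: 2^(-1) + 2^(-1) + 2^(-1) + 2^(-2) + 2^(-6) + 2^(-6) + 2^(-8) + 2^(-9)
= 0.5 + 0.5 + 0.5 + 0.25 + 0.015625 + 0.015625 + 0.00390625 + 0.001953125
= 1.7871
Since 1.7871 > 1, prefix-free code does not exist


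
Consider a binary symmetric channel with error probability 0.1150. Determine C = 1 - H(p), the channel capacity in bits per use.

For BSC with error probability p:
C = 1 - H(p) where H(p) is binary entropy
H(0.1150) = -0.1150 × log₂(0.1150) - 0.8850 × log₂(0.8850)
H(p) = 0.5148
C = 1 - 0.5148 = 0.4852 bits/use


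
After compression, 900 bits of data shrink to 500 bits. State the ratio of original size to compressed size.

Compression ratio = Original / Compressed
= 900 / 500 = 1.80:1


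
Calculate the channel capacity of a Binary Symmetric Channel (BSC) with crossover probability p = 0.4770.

For BSC with error probability p:
C = 1 - H(p) where H(p) is binary entropy
H(0.4770) = -0.4770 × log₂(0.4770) - 0.5230 × log₂(0.5230)
H(p) = 0.9985
C = 1 - 0.9985 = 0.0015 bits/use


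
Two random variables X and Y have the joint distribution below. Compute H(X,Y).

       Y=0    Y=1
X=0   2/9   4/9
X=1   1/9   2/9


H(X,Y) = -Σ p(x,y) log₂ p(x,y)
  p(0,0)=2/9: -0.2222 × log₂(0.2222) = 0.4822
  p(0,1)=4/9: -0.4444 × log₂(0.4444) = 0.5200
  p(1,0)=1/9: -0.1111 × log₂(0.1111) = 0.3522
  p(1,1)=2/9: -0.2222 × log₂(0.2222) = 0.4822
H(X,Y) = 1.8366 bits


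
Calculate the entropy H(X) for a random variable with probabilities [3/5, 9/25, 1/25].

H(X) = -Σ p(x) log₂ p(x)
  -3/5 × log₂(3/5) = 0.4422
  -9/25 × log₂(9/25) = 0.5306
  -1/25 × log₂(1/25) = 0.1858
H(X) = 1.1585 bits


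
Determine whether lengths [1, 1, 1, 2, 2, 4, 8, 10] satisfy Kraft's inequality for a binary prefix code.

Kraft inequality: Σ 2^(-l_i) ≤ 1 for prefix-free code
Calculating: 2^(-1) + 2^(-1) + 2^(-1) + 2^(-2) + 2^(-2) + 2^(-4) + 2^(-8) + 2^(-10)
= 0.5 + 0.5 + 0.5 + 0.25 + 0.25 + 0.0625 + 0.00390625 + 0.0009765625
= 2.0674
Since 2.0674 > 1, prefix-free code does not exist


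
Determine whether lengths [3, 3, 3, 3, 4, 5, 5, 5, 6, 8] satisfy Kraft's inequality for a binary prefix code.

Kraft inequality: Σ 2^(-l_i) ≤ 1 for prefix-free code
Calculating: 2^(-3) + 2^(-3) + 2^(-3) + 2^(-3) + 2^(-4) + 2^(-5) + 2^(-5) + 2^(-5) + 2^(-6) + 2^(-8)
= 0.125 + 0.125 + 0.125 + 0.125 + 0.0625 + 0.03125 + 0.03125 + 0.03125 + 0.015625 + 0.00390625
= 0.6758
Since 0.6758 ≤ 1, prefix-free code exists


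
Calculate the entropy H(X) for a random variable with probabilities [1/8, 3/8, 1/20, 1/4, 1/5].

H(X) = -Σ p(x) log₂ p(x)
  -1/8 × log₂(1/8) = 0.3750
  -3/8 × log₂(3/8) = 0.5306
  -1/20 × log₂(1/20) = 0.2161
  -1/4 × log₂(1/4) = 0.5000
  -1/5 × log₂(1/5) = 0.4644
H(X) = 2.0861 bits


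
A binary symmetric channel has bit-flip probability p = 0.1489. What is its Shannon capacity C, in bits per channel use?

For BSC with error probability p:
C = 1 - H(p) where H(p) is binary entropy
H(0.1489) = -0.1489 × log₂(0.1489) - 0.8511 × log₂(0.8511)
H(p) = 0.6071
C = 1 - 0.6071 = 0.3929 bits/use


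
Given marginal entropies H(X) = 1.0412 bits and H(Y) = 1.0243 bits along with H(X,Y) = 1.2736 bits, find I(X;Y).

I(X;Y) = H(X) + H(Y) - H(X,Y)
I(X;Y) = 1.0412 + 1.0243 - 1.2736 = 0.7919 bits


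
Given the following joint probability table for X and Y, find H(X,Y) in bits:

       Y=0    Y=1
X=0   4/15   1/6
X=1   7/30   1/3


H(X,Y) = -Σ p(x,y) log₂ p(x,y)
  p(0,0)=4/15: -0.2667 × log₂(0.2667) = 0.5085
  p(0,1)=1/6: -0.1667 × log₂(0.1667) = 0.4308
  p(1,0)=7/30: -0.2333 × log₂(0.2333) = 0.4899
  p(1,1)=1/3: -0.3333 × log₂(0.3333) = 0.5283
H(X,Y) = 1.9575 bits


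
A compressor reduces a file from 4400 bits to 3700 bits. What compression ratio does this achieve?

Compression ratio = Original / Compressed
= 4400 / 3700 = 1.19:1


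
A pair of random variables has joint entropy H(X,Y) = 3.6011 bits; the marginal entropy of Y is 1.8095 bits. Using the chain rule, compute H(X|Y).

Chain rule: H(X,Y) = H(X|Y) + H(Y)
H(X|Y) = H(X,Y) - H(Y) = 3.6011 - 1.8095 = 1.7916 bits


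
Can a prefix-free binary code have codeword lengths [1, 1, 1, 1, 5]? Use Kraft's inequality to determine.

Kraft inequality: Σ 2^(-l_i) ≤ 1 for prefix-free code
Calculating: 2^(-1) + 2^(-1) + 2^(-1) + 2^(-1) + 2^(-5)
= 0.5 + 0.5 + 0.5 + 0.5 + 0.03125
= 2.0312
Since 2.0312 > 1, prefix-free code does not exist


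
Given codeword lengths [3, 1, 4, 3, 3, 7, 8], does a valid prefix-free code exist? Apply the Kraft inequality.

Kraft inequality: Σ 2^(-l_i) ≤ 1 for prefix-free code
Calculating: 2^(-3) + 2^(-1) + 2^(-4) + 2^(-3) + 2^(-3) + 2^(-7) + 2^(-8)
= 0.125 + 0.5 + 0.0625 + 0.125 + 0.125 + 0.0078125 + 0.00390625
= 0.9492
Since 0.9492 ≤ 1, prefix-free code exists


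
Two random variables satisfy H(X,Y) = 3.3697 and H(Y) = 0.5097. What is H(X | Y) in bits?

Chain rule: H(X,Y) = H(X|Y) + H(Y)
H(X|Y) = H(X,Y) - H(Y) = 3.3697 - 0.5097 = 2.86 bits


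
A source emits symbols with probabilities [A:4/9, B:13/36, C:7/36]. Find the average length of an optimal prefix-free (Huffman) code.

Huffman tree construction:
Combine smallest probabilities repeatedly
Resulting codes:
  A: 0 (length 1)
  B: 11 (length 2)
  C: 10 (length 2)
Average length = Σ p(s) × length(s) = 1.5556 bits


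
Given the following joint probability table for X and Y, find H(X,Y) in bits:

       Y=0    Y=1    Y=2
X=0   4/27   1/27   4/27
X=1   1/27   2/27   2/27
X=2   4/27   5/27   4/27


H(X,Y) = -Σ p(x,y) log₂ p(x,y)
  p(0,0)=4/27: -0.1481 × log₂(0.1481) = 0.4081
  p(0,1)=1/27: -0.0370 × log₂(0.0370) = 0.1761
  p(0,2)=4/27: -0.1481 × log₂(0.1481) = 0.4081
  p(1,0)=1/27: -0.0370 × log₂(0.0370) = 0.1761
  p(1,1)=2/27: -0.0741 × log₂(0.0741) = 0.2781
  p(1,2)=2/27: -0.0741 × log₂(0.0741) = 0.2781
  p(2,0)=4/27: -0.1481 × log₂(0.1481) = 0.4081
  p(2,1)=5/27: -0.1852 × log₂(0.1852) = 0.4505
  p(2,2)=4/27: -0.1481 × log₂(0.1481) = 0.4081
H(X,Y) = 2.9916 bits


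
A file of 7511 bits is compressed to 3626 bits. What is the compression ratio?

Compression ratio = Original / Compressed
= 7511 / 3626 = 2.07:1


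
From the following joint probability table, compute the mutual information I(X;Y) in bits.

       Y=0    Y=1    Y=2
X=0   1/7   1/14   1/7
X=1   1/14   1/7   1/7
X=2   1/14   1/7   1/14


H(X) = 1.5774, H(Y) = 1.5774, H(X,Y) = 3.0931
I(X;Y) = H(X) + H(Y) - H(X,Y) = 0.0617 bits


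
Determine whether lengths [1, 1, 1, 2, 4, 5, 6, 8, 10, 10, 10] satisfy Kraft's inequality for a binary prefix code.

Kraft inequality: Σ 2^(-l_i) ≤ 1 for prefix-free code
Calculating: 2^(-1) + 2^(-1) + 2^(-1) + 2^(-2) + 2^(-4) + 2^(-5) + 2^(-6) + 2^(-8) + 2^(-10) + 2^(-10) + 2^(-10)
= 0.5 + 0.5 + 0.5 + 0.25 + 0.0625 + 0.03125 + 0.015625 + 0.00390625 + 0.0009765625 + 0.0009765625 + 0.0009765625
= 1.8662
Since 1.8662 > 1, prefix-free code does not exist


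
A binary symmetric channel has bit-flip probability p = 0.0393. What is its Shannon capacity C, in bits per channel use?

For BSC with error probability p:
C = 1 - H(p) where H(p) is binary entropy
H(0.0393) = -0.0393 × log₂(0.0393) - 0.9607 × log₂(0.9607)
H(p) = 0.2391
C = 1 - 0.2391 = 0.7609 bits/use


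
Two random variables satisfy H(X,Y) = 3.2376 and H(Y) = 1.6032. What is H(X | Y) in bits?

Chain rule: H(X,Y) = H(X|Y) + H(Y)
H(X|Y) = H(X,Y) - H(Y) = 3.2376 - 1.6032 = 1.6344 bits


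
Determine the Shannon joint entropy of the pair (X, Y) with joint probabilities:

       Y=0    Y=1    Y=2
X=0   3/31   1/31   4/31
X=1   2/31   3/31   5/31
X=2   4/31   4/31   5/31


H(X,Y) = -Σ p(x,y) log₂ p(x,y)
  p(0,0)=3/31: -0.0968 × log₂(0.0968) = 0.3261
  p(0,1)=1/31: -0.0323 × log₂(0.0323) = 0.1598
  p(0,2)=4/31: -0.1290 × log₂(0.1290) = 0.3812
  p(1,0)=2/31: -0.0645 × log₂(0.0645) = 0.2551
  p(1,1)=3/31: -0.0968 × log₂(0.0968) = 0.3261
  p(1,2)=5/31: -0.1613 × log₂(0.1613) = 0.4246
  p(2,0)=4/31: -0.1290 × log₂(0.1290) = 0.3812
  p(2,1)=4/31: -0.1290 × log₂(0.1290) = 0.3812
  p(2,2)=5/31: -0.1613 × log₂(0.1613) = 0.4246
H(X,Y) = 3.0597 bits


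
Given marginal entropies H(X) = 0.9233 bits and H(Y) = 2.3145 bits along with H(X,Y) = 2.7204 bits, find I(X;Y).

I(X;Y) = H(X) + H(Y) - H(X,Y)
I(X;Y) = 0.9233 + 2.3145 - 2.7204 = 0.5174 bits


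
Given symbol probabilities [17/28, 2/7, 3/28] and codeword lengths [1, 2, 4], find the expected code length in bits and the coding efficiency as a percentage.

Average length L = Σ p_i × l_i = 1.6071 bits
Entropy H = 1.2987 bits
Efficiency η = H/L × 100% = 80.81%


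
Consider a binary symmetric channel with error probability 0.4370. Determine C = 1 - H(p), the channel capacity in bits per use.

For BSC with error probability p:
C = 1 - H(p) where H(p) is binary entropy
H(0.4370) = -0.4370 × log₂(0.4370) - 0.5630 × log₂(0.5630)
H(p) = 0.9885
C = 1 - 0.9885 = 0.0115 bits/use


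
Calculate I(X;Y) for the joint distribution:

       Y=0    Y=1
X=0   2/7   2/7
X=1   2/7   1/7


H(X) = 0.9852, H(Y) = 0.9852, H(X,Y) = 1.9502
I(X;Y) = H(X) + H(Y) - H(X,Y) = 0.0202 bits


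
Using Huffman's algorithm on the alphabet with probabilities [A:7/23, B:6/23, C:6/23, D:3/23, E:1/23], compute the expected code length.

Huffman tree construction:
Combine smallest probabilities repeatedly
Resulting codes:
  A: 11 (length 2)
  B: 01 (length 2)
  C: 10 (length 2)
  D: 001 (length 3)
  E: 000 (length 3)
Average length = Σ p(s) × length(s) = 2.1739 bits


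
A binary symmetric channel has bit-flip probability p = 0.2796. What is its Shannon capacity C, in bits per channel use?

For BSC with error probability p:
C = 1 - H(p) where H(p) is binary entropy
H(0.2796) = -0.2796 × log₂(0.2796) - 0.7204 × log₂(0.7204)
H(p) = 0.8549
C = 1 - 0.8549 = 0.1451 bits/use


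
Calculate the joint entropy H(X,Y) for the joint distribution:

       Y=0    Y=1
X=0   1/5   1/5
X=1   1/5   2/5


H(X,Y) = -Σ p(x,y) log₂ p(x,y)
  p(0,0)=1/5: -0.2000 × log₂(0.2000) = 0.4644
  p(0,1)=1/5: -0.2000 × log₂(0.2000) = 0.4644
  p(1,0)=1/5: -0.2000 × log₂(0.2000) = 0.4644
  p(1,1)=2/5: -0.4000 × log₂(0.4000) = 0.5288
H(X,Y) = 1.9219 bits


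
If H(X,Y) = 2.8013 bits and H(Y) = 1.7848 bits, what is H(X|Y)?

Chain rule: H(X,Y) = H(X|Y) + H(Y)
H(X|Y) = H(X,Y) - H(Y) = 2.8013 - 1.7848 = 1.0165 bits


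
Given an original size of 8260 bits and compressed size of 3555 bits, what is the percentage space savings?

Space savings = (1 - Compressed/Original) × 100%
= (1 - 3555/8260) × 100%
= 56.96%


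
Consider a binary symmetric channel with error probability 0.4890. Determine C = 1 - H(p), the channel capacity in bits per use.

For BSC with error probability p:
C = 1 - H(p) where H(p) is binary entropy
H(0.4890) = -0.4890 × log₂(0.4890) - 0.5110 × log₂(0.5110)
H(p) = 0.9997
C = 1 - 0.9997 = 0.0003 bits/use


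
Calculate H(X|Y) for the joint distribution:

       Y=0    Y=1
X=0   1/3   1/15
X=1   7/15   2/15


H(X|Y) = Σ_y p(y) H(X|Y=y)
  p(Y=0) = 4/5, H(X|Y=0) = 0.9799
  p(Y=1) = 1/5, H(X|Y=1) = 0.9183
H(X|Y) = 0.8000×0.9799 + 0.2000×0.9183 = 0.9676 bits


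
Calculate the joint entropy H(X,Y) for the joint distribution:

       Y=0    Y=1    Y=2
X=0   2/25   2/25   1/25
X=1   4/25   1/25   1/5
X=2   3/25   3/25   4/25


H(X,Y) = -Σ p(x,y) log₂ p(x,y)
  p(0,0)=2/25: -0.0800 × log₂(0.0800) = 0.2915
  p(0,1)=2/25: -0.0800 × log₂(0.0800) = 0.2915
  p(0,2)=1/25: -0.0400 × log₂(0.0400) = 0.1858
  p(1,0)=4/25: -0.1600 × log₂(0.1600) = 0.4230
  p(1,1)=1/25: -0.0400 × log₂(0.0400) = 0.1858
  p(1,2)=1/5: -0.2000 × log₂(0.2000) = 0.4644
  p(2,0)=3/25: -0.1200 × log₂(0.1200) = 0.3671
  p(2,1)=3/25: -0.1200 × log₂(0.1200) = 0.3671
  p(2,2)=4/25: -0.1600 × log₂(0.1600) = 0.4230
H(X,Y) = 2.9991 bits


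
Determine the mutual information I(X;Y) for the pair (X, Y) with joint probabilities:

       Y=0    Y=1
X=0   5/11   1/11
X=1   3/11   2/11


H(X) = 0.9940, H(Y) = 0.8454, H(X,Y) = 1.7899
I(X;Y) = H(X) + H(Y) - H(X,Y) = 0.0495 bits


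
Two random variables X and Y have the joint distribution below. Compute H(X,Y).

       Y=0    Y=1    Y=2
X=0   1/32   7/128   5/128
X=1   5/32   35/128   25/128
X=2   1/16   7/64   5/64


H(X,Y) = -Σ p(x,y) log₂ p(x,y)
  p(0,0)=1/32: -0.0312 × log₂(0.0312) = 0.1562
  p(0,1)=7/128: -0.0547 × log₂(0.0547) = 0.2293
  p(0,2)=5/128: -0.0391 × log₂(0.0391) = 0.1827
  p(1,0)=5/32: -0.1562 × log₂(0.1562) = 0.4184
  p(1,1)=35/128: -0.2734 × log₂(0.2734) = 0.5115
  p(1,2)=25/128: -0.1953 × log₂(0.1953) = 0.4602
  p(2,0)=1/16: -0.0625 × log₂(0.0625) = 0.2500
  p(2,1)=7/64: -0.1094 × log₂(0.1094) = 0.3492
  p(2,2)=5/64: -0.0781 × log₂(0.0781) = 0.2873
H(X,Y) = 2.8450 bits


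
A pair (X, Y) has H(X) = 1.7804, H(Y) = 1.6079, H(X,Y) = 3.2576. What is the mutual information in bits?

I(X;Y) = H(X) + H(Y) - H(X,Y)
I(X;Y) = 1.7804 + 1.6079 - 3.2576 = 0.1307 bits


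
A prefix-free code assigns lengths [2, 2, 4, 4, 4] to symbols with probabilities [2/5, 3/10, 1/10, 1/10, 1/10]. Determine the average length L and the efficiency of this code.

Average length L = Σ p_i × l_i = 2.6000 bits
Entropy H = 2.0464 bits
Efficiency η = H/L × 100% = 78.71%


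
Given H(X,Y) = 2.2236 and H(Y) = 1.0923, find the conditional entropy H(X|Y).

Chain rule: H(X,Y) = H(X|Y) + H(Y)
H(X|Y) = H(X,Y) - H(Y) = 2.2236 - 1.0923 = 1.1313 bits


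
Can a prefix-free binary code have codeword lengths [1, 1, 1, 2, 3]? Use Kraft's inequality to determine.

Kraft inequality: Σ 2^(-l_i) ≤ 1 for prefix-free code
Calculating: 2^(-1) + 2^(-1) + 2^(-1) + 2^(-2) + 2^(-3)
= 0.5 + 0.5 + 0.5 + 0.25 + 0.125
= 1.8750
Since 1.8750 > 1, prefix-free code does not exist


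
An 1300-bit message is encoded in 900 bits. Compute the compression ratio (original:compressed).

Compression ratio = Original / Compressed
= 1300 / 900 = 1.44:1


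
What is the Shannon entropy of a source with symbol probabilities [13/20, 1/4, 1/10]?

H(X) = -Σ p(x) log₂ p(x)
  -13/20 × log₂(13/20) = 0.4040
  -1/4 × log₂(1/4) = 0.5000
  -1/10 × log₂(1/10) = 0.3322
H(X) = 1.2362 bits


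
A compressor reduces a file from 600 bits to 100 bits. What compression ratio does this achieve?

Compression ratio = Original / Compressed
= 600 / 100 = 6.00:1


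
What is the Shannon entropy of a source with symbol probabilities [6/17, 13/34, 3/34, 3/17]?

H(X) = -Σ p(x) log₂ p(x)
  -6/17 × log₂(6/17) = 0.5303
  -13/34 × log₂(13/34) = 0.5303
  -3/34 × log₂(3/34) = 0.3090
  -3/17 × log₂(3/17) = 0.4416
H(X) = 1.8113 bits


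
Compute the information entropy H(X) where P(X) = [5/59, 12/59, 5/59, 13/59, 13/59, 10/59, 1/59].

H(X) = -Σ p(x) log₂ p(x)
  -5/59 × log₂(5/59) = 0.3018
  -12/59 × log₂(12/59) = 0.4673
  -5/59 × log₂(5/59) = 0.3018
  -13/59 × log₂(13/59) = 0.4808
  -13/59 × log₂(13/59) = 0.4808
  -10/59 × log₂(10/59) = 0.4340
  -1/59 × log₂(1/59) = 0.0997
H(X) = 2.5662 bits


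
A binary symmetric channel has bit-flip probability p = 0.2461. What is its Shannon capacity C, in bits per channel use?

For BSC with error probability p:
C = 1 - H(p) where H(p) is binary entropy
H(0.2461) = -0.2461 × log₂(0.2461) - 0.7539 × log₂(0.7539)
H(p) = 0.8050
C = 1 - 0.8050 = 0.1950 bits/use


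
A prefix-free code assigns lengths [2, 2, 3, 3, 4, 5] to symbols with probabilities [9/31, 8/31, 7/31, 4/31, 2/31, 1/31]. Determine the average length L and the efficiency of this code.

Average length L = Σ p_i × l_i = 2.5806 bits
Entropy H = 2.3032 bits
Efficiency η = H/L × 100% = 89.25%


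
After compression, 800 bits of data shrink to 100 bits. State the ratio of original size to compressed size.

Compression ratio = Original / Compressed
= 800 / 100 = 8.00:1


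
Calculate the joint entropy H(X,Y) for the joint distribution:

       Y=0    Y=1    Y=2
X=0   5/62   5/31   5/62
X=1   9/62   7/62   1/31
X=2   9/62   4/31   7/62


H(X,Y) = -Σ p(x,y) log₂ p(x,y)
  p(0,0)=5/62: -0.0806 × log₂(0.0806) = 0.2929
  p(0,1)=5/31: -0.1613 × log₂(0.1613) = 0.4246
  p(0,2)=5/62: -0.0806 × log₂(0.0806) = 0.2929
  p(1,0)=9/62: -0.1452 × log₂(0.1452) = 0.4042
  p(1,1)=7/62: -0.1129 × log₂(0.1129) = 0.3553
  p(1,2)=1/31: -0.0323 × log₂(0.0323) = 0.1598
  p(2,0)=9/62: -0.1452 × log₂(0.1452) = 0.4042
  p(2,1)=4/31: -0.1290 × log₂(0.1290) = 0.3812
  p(2,2)=7/62: -0.1129 × log₂(0.1129) = 0.3553
H(X,Y) = 3.0703 bits


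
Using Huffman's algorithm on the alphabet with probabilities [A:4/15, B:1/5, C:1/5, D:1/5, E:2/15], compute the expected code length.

Huffman tree construction:
Combine smallest probabilities repeatedly
Resulting codes:
  A: 10 (length 2)
  B: 111 (length 3)
  C: 00 (length 2)
  D: 01 (length 2)
  E: 110 (length 3)
Average length = Σ p(s) × length(s) = 2.3333 bits


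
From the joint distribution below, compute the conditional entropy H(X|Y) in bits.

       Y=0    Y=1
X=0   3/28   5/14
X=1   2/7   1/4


H(X|Y) = Σ_y p(y) H(X|Y=y)
  p(Y=0) = 11/28, H(X|Y=0) = 0.8454
  p(Y=1) = 17/28, H(X|Y=1) = 0.9774
H(X|Y) = 0.3929×0.8454 + 0.6071×0.9774 = 0.9255 bits


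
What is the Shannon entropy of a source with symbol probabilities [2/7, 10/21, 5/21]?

H(X) = -Σ p(x) log₂ p(x)
  -2/7 × log₂(2/7) = 0.5164
  -10/21 × log₂(10/21) = 0.5097
  -5/21 × log₂(5/21) = 0.4929
H(X) = 1.5190 bits


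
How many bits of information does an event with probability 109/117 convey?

Information content I(x) = -log₂(p(x))
I = -log₂(109/117) = -log₂(0.9316)
I = 0.1022 bits


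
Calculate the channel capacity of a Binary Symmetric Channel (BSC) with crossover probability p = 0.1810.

For BSC with error probability p:
C = 1 - H(p) where H(p) is binary entropy
H(0.1810) = -0.1810 × log₂(0.1810) - 0.8190 × log₂(0.8190)
H(p) = 0.6823
C = 1 - 0.6823 = 0.3177 bits/use


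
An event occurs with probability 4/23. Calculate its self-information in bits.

Information content I(x) = -log₂(p(x))
I = -log₂(4/23) = -log₂(0.1739)
I = 2.5236 bits


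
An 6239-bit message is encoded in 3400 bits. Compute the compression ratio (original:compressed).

Compression ratio = Original / Compressed
= 6239 / 3400 = 1.83:1


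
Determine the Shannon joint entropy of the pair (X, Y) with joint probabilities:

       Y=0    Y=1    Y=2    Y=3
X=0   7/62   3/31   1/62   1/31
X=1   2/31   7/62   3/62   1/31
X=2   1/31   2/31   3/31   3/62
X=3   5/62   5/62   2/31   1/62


H(X,Y) = -Σ p(x,y) log₂ p(x,y)
  p(0,0)=7/62: -0.1129 × log₂(0.1129) = 0.3553
  p(0,1)=3/31: -0.0968 × log₂(0.0968) = 0.3261
  p(0,2)=1/62: -0.0161 × log₂(0.0161) = 0.0960
  p(0,3)=1/31: -0.0323 × log₂(0.0323) = 0.1598
  p(1,0)=2/31: -0.0645 × log₂(0.0645) = 0.2551
  p(1,1)=7/62: -0.1129 × log₂(0.1129) = 0.3553
  p(1,2)=3/62: -0.0484 × log₂(0.0484) = 0.2114
  p(1,3)=1/31: -0.0323 × log₂(0.0323) = 0.1598
  p(2,0)=1/31: -0.0323 × log₂(0.0323) = 0.1598
  p(2,1)=2/31: -0.0645 × log₂(0.0645) = 0.2551
  p(2,2)=3/31: -0.0968 × log₂(0.0968) = 0.3261
  p(2,3)=3/62: -0.0484 × log₂(0.0484) = 0.2114
  p(3,0)=5/62: -0.0806 × log₂(0.0806) = 0.2929
  p(3,1)=5/62: -0.0806 × log₂(0.0806) = 0.2929
  p(3,2)=2/31: -0.0645 × log₂(0.0645) = 0.2551
  p(3,3)=1/62: -0.0161 × log₂(0.0161) = 0.0960
H(X,Y) = 3.8082 bits


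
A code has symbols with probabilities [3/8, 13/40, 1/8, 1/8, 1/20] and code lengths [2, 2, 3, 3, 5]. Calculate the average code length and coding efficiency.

Average length L = Σ p_i × l_i = 2.4000 bits
Entropy H = 2.0237 bits
Efficiency η = H/L × 100% = 84.32%


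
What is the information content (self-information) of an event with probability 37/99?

Information content I(x) = -log₂(p(x))
I = -log₂(37/99) = -log₂(0.3737)
I = 1.4199 bits


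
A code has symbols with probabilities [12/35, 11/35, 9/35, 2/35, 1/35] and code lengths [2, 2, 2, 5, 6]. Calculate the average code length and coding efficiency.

Average length L = Σ p_i × l_i = 2.2857 bits
Entropy H = 1.9406 bits
Efficiency η = H/L × 100% = 84.90%


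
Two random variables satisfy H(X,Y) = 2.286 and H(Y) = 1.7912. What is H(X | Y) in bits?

Chain rule: H(X,Y) = H(X|Y) + H(Y)
H(X|Y) = H(X,Y) - H(Y) = 2.286 - 1.7912 = 0.4948 bits


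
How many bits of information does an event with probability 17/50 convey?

Information content I(x) = -log₂(p(x))
I = -log₂(17/50) = -log₂(0.3400)
I = 1.5564 bits


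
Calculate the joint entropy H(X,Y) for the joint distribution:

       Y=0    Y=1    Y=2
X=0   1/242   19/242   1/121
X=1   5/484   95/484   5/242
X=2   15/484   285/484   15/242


H(X,Y) = -Σ p(x,y) log₂ p(x,y)
  p(0,0)=1/242: -0.0041 × log₂(0.0041) = 0.0327
  p(0,1)=19/242: -0.0785 × log₂(0.0785) = 0.2882
  p(0,2)=1/121: -0.0083 × log₂(0.0083) = 0.0572
  p(1,0)=5/484: -0.0103 × log₂(0.0103) = 0.0682
  p(1,1)=95/484: -0.1963 × log₂(0.1963) = 0.4611
  p(1,2)=5/242: -0.0207 × log₂(0.0207) = 0.1156
  p(2,0)=15/484: -0.0310 × log₂(0.0310) = 0.1553
  p(2,1)=285/484: -0.5888 × log₂(0.5888) = 0.4499
  p(2,2)=15/242: -0.0620 × log₂(0.0620) = 0.2487
H(X,Y) = 1.8769 bits


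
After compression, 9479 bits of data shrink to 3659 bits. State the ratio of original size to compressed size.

Compression ratio = Original / Compressed
= 9479 / 3659 = 2.59:1


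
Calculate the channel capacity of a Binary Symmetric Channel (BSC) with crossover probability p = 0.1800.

For BSC with error probability p:
C = 1 - H(p) where H(p) is binary entropy
H(0.1800) = -0.1800 × log₂(0.1800) - 0.8200 × log₂(0.8200)
H(p) = 0.6801
C = 1 - 0.6801 = 0.3199 bits/use


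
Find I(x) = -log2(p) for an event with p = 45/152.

Information content I(x) = -log₂(p(x))
I = -log₂(45/152) = -log₂(0.2961)
I = 1.7561 bits


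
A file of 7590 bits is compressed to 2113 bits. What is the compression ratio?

Compression ratio = Original / Compressed
= 7590 / 2113 = 3.59:1


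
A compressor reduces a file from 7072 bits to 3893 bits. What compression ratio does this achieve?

Compression ratio = Original / Compressed
= 7072 / 3893 = 1.82:1


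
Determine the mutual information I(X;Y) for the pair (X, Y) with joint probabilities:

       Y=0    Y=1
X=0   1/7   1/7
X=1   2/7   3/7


H(X) = 0.8631, H(Y) = 0.9852, H(X,Y) = 1.8424
I(X;Y) = H(X) + H(Y) - H(X,Y) = 0.0060 bits


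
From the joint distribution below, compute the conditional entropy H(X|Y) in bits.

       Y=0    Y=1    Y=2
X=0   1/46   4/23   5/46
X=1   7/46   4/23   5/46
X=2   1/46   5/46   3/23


H(X|Y) = Σ_y p(y) H(X|Y=y)
  p(Y=0) = 9/46, H(X|Y=0) = 0.9864
  p(Y=1) = 21/46, H(X|Y=1) = 1.5538
  p(Y=2) = 8/23, H(X|Y=2) = 1.5794
H(X|Y) = 0.1957×0.9864 + 0.4565×1.5538 + 0.3478×1.5794 = 1.4517 bits


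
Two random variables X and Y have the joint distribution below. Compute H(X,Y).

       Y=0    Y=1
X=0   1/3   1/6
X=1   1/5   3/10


H(X,Y) = -Σ p(x,y) log₂ p(x,y)
  p(0,0)=1/3: -0.3333 × log₂(0.3333) = 0.5283
  p(0,1)=1/6: -0.1667 × log₂(0.1667) = 0.4308
  p(1,0)=1/5: -0.2000 × log₂(0.2000) = 0.4644
  p(1,1)=3/10: -0.3000 × log₂(0.3000) = 0.5211
H(X,Y) = 1.9446 bits


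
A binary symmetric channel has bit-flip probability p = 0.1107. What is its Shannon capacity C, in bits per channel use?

For BSC with error probability p:
C = 1 - H(p) where H(p) is binary entropy
H(0.1107) = -0.1107 × log₂(0.1107) - 0.8893 × log₂(0.8893)
H(p) = 0.5020
C = 1 - 0.5020 = 0.4980 bits/use


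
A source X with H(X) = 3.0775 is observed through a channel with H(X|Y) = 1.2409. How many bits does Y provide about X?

I(X;Y) = H(X) - H(X|Y)
I(X;Y) = 3.0775 - 1.2409 = 1.8366 bits


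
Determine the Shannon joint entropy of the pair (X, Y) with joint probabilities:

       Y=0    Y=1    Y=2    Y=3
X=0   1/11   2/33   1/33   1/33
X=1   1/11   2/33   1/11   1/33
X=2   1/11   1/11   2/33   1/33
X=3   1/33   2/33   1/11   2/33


H(X,Y) = -Σ p(x,y) log₂ p(x,y)
  p(0,0)=1/11: -0.0909 × log₂(0.0909) = 0.3145
  p(0,1)=2/33: -0.0606 × log₂(0.0606) = 0.2451
  p(0,2)=1/33: -0.0303 × log₂(0.0303) = 0.1529
  p(0,3)=1/33: -0.0303 × log₂(0.0303) = 0.1529
  p(1,0)=1/11: -0.0909 × log₂(0.0909) = 0.3145
  p(1,1)=2/33: -0.0606 × log₂(0.0606) = 0.2451
  p(1,2)=1/11: -0.0909 × log₂(0.0909) = 0.3145
  p(1,3)=1/33: -0.0303 × log₂(0.0303) = 0.1529
  p(2,0)=1/11: -0.0909 × log₂(0.0909) = 0.3145
  p(2,1)=1/11: -0.0909 × log₂(0.0909) = 0.3145
  p(2,2)=2/33: -0.0606 × log₂(0.0606) = 0.2451
  p(2,3)=1/33: -0.0303 × log₂(0.0303) = 0.1529
  p(3,0)=1/33: -0.0303 × log₂(0.0303) = 0.1529
  p(3,1)=2/33: -0.0606 × log₂(0.0606) = 0.2451
  p(3,2)=1/11: -0.0909 × log₂(0.0909) = 0.3145
  p(3,3)=2/33: -0.0606 × log₂(0.0606) = 0.2451
H(X,Y) = 3.8768 bits


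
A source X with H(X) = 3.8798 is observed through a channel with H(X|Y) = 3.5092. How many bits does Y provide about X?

I(X;Y) = H(X) - H(X|Y)
I(X;Y) = 3.8798 - 3.5092 = 0.3706 bits


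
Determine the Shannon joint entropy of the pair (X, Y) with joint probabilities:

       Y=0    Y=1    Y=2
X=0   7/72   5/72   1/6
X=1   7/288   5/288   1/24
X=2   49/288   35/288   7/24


H(X,Y) = -Σ p(x,y) log₂ p(x,y)
  p(0,0)=7/72: -0.0972 × log₂(0.0972) = 0.3269
  p(0,1)=5/72: -0.0694 × log₂(0.0694) = 0.2672
  p(0,2)=1/6: -0.1667 × log₂(0.1667) = 0.4308
  p(1,0)=7/288: -0.0243 × log₂(0.0243) = 0.1303
  p(1,1)=5/288: -0.0174 × log₂(0.0174) = 0.1015
  p(1,2)=1/24: -0.0417 × log₂(0.0417) = 0.1910
  p(2,0)=49/288: -0.1701 × log₂(0.1701) = 0.4347
  p(2,1)=35/288: -0.1215 × log₂(0.1215) = 0.3695
  p(2,2)=7/24: -0.2917 × log₂(0.2917) = 0.5185
H(X,Y) = 2.7706 bits


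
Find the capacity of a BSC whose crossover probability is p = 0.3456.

For BSC with error probability p:
C = 1 - H(p) where H(p) is binary entropy
H(0.3456) = -0.3456 × log₂(0.3456) - 0.6544 × log₂(0.6544)
H(p) = 0.9301
C = 1 - 0.9301 = 0.0699 bits/use


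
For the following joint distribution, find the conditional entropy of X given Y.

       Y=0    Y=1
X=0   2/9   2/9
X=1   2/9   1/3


H(X|Y) = Σ_y p(y) H(X|Y=y)
  p(Y=0) = 4/9, H(X|Y=0) = 1.0000
  p(Y=1) = 5/9, H(X|Y=1) = 0.9710
H(X|Y) = 0.4444×1.0000 + 0.5556×0.9710 = 0.9839 bits


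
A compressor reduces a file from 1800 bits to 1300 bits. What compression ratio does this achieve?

Compression ratio = Original / Compressed
= 1800 / 1300 = 1.38:1


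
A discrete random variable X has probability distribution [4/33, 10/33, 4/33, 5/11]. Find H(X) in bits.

H(X) = -Σ p(x) log₂ p(x)
  -4/33 × log₂(4/33) = 0.3690
  -10/33 × log₂(10/33) = 0.5220
  -4/33 × log₂(4/33) = 0.3690
  -5/11 × log₂(5/11) = 0.5170
H(X) = 1.7770 bits


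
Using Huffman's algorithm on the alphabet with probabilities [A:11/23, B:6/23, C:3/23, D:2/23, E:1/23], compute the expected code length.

Huffman tree construction:
Combine smallest probabilities repeatedly
Resulting codes:
  A: 0 (length 1)
  B: 10 (length 2)
  C: 110 (length 3)
  D: 1111 (length 4)
  E: 1110 (length 4)
Average length = Σ p(s) × length(s) = 1.9130 bits


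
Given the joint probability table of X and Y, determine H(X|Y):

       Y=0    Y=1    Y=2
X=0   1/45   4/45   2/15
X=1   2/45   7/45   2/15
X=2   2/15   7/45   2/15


H(X|Y) = Σ_y p(y) H(X|Y=y)
  p(Y=0) = 1/5, H(X|Y=0) = 1.2244
  p(Y=1) = 2/5, H(X|Y=1) = 1.5420
  p(Y=2) = 2/5, H(X|Y=2) = 1.5850
H(X|Y) = 0.2000×1.2244 + 0.4000×1.5420 + 0.4000×1.5850 = 1.4957 bits


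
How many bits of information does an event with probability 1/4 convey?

Information content I(x) = -log₂(p(x))
I = -log₂(1/4) = -log₂(0.2500)
I = 2.0000 bits


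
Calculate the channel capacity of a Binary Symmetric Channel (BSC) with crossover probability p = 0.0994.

For BSC with error probability p:
C = 1 - H(p) where H(p) is binary entropy
H(0.0994) = -0.0994 × log₂(0.0994) - 0.9006 × log₂(0.9006)
H(p) = 0.4671
C = 1 - 0.4671 = 0.5329 bits/use


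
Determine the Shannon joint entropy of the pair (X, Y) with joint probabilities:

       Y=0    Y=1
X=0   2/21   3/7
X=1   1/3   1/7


H(X,Y) = -Σ p(x,y) log₂ p(x,y)
  p(0,0)=2/21: -0.0952 × log₂(0.0952) = 0.3231
  p(0,1)=3/7: -0.4286 × log₂(0.4286) = 0.5239
  p(1,0)=1/3: -0.3333 × log₂(0.3333) = 0.5283
  p(1,1)=1/7: -0.1429 × log₂(0.1429) = 0.4011
H(X,Y) = 1.7763 bits


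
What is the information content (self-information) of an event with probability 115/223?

Information content I(x) = -log₂(p(x))
I = -log₂(115/223) = -log₂(0.5157)
I = 0.9554 bits


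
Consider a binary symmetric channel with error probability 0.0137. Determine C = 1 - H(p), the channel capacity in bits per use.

For BSC with error probability p:
C = 1 - H(p) where H(p) is binary entropy
H(0.0137) = -0.0137 × log₂(0.0137) - 0.9863 × log₂(0.9863)
H(p) = 0.1044
C = 1 - 0.1044 = 0.8956 bits/use


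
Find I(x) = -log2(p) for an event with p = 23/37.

Information content I(x) = -log₂(p(x))
I = -log₂(23/37) = -log₂(0.6216)
I = 0.6859 bits


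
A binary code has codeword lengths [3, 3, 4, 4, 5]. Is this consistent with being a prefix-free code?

Kraft inequality: Σ 2^(-l_i) ≤ 1 for prefix-free code
Calculating: 2^(-3) + 2^(-3) + 2^(-4) + 2^(-4) + 2^(-5)
= 0.125 + 0.125 + 0.0625 + 0.0625 + 0.03125
= 0.4062
Since 0.4062 ≤ 1, prefix-free code exists


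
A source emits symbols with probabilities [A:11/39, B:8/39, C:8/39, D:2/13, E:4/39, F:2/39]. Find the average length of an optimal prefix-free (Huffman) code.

Huffman tree construction:
Combine smallest probabilities repeatedly
Resulting codes:
  A: 10 (length 2)
  B: 00 (length 2)
  C: 01 (length 2)
  D: 110 (length 3)
  E: 1111 (length 4)
  F: 1110 (length 4)
Average length = Σ p(s) × length(s) = 2.4615 bits


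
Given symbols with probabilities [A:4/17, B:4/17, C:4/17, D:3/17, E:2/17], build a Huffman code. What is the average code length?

Huffman tree construction:
Combine smallest probabilities repeatedly
Resulting codes:
  A: 00 (length 2)
  B: 01 (length 2)
  C: 10 (length 2)
  D: 111 (length 3)
  E: 110 (length 3)
Average length = Σ p(s) × length(s) = 2.2941 bits


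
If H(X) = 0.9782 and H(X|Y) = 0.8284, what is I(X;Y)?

I(X;Y) = H(X) - H(X|Y)
I(X;Y) = 0.9782 - 0.8284 = 0.1498 bits


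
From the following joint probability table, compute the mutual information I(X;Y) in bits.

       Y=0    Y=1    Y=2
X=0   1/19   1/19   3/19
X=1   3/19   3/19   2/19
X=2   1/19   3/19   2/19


H(X) = 1.5574, H(Y) = 1.5683, H(X,Y) = 3.0364
I(X;Y) = H(X) + H(Y) - H(X,Y) = 0.0894 bits


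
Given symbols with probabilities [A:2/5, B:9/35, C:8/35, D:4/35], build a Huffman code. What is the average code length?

Huffman tree construction:
Combine smallest probabilities repeatedly
Resulting codes:
  A: 0 (length 1)
  B: 10 (length 2)
  C: 111 (length 3)
  D: 110 (length 3)
Average length = Σ p(s) × length(s) = 1.9429 bits


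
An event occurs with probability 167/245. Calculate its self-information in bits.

Information content I(x) = -log₂(p(x))
I = -log₂(167/245) = -log₂(0.6816)
I = 0.5529 bits


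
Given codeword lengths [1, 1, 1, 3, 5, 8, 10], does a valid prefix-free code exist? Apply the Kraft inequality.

Kraft inequality: Σ 2^(-l_i) ≤ 1 for prefix-free code
Calculating: 2^(-1) + 2^(-1) + 2^(-1) + 2^(-3) + 2^(-5) + 2^(-8) + 2^(-10)
= 0.5 + 0.5 + 0.5 + 0.125 + 0.03125 + 0.00390625 + 0.0009765625
= 1.6611
Since 1.6611 > 1, prefix-free code does not exist


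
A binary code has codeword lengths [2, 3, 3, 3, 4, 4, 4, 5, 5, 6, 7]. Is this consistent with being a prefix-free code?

Kraft inequality: Σ 2^(-l_i) ≤ 1 for prefix-free code
Calculating: 2^(-2) + 2^(-3) + 2^(-3) + 2^(-3) + 2^(-4) + 2^(-4) + 2^(-4) + 2^(-5) + 2^(-5) + 2^(-6) + 2^(-7)
= 0.25 + 0.125 + 0.125 + 0.125 + 0.0625 + 0.0625 + 0.0625 + 0.03125 + 0.03125 + 0.015625 + 0.0078125
= 0.8984
Since 0.8984 ≤ 1, prefix-free code exists


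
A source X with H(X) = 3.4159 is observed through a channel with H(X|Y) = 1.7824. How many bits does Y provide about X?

I(X;Y) = H(X) - H(X|Y)
I(X;Y) = 3.4159 - 1.7824 = 1.6335 bits


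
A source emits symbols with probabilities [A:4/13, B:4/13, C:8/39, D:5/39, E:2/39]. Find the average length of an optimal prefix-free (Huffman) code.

Huffman tree construction:
Combine smallest probabilities repeatedly
Resulting codes:
  A: 10 (length 2)
  B: 11 (length 2)
  C: 01 (length 2)
  D: 001 (length 3)
  E: 000 (length 3)
Average length = Σ p(s) × length(s) = 2.1795 bits


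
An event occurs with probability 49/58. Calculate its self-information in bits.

Information content I(x) = -log₂(p(x))
I = -log₂(49/58) = -log₂(0.8448)
I = 0.2433 bits


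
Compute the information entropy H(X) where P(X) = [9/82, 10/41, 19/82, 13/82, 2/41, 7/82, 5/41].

H(X) = -Σ p(x) log₂ p(x)
  -9/82 × log₂(9/82) = 0.3499
  -10/41 × log₂(10/41) = 0.4965
  -19/82 × log₂(19/82) = 0.4888
  -13/82 × log₂(13/82) = 0.4212
  -2/41 × log₂(2/41) = 0.2126
  -7/82 × log₂(7/82) = 0.3031
  -5/41 × log₂(5/41) = 0.3702
H(X) = 2.6422 bits


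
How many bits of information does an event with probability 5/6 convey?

Information content I(x) = -log₂(p(x))
I = -log₂(5/6) = -log₂(0.8333)
I = 0.2630 bits


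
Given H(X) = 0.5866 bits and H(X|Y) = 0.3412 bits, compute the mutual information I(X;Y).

I(X;Y) = H(X) - H(X|Y)
I(X;Y) = 0.5866 - 0.3412 = 0.2454 bits


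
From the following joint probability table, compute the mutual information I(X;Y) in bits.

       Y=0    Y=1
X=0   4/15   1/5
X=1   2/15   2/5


H(X) = 0.9968, H(Y) = 0.9710, H(X,Y) = 1.8892
I(X;Y) = H(X) + H(Y) - H(X,Y) = 0.0785 bits


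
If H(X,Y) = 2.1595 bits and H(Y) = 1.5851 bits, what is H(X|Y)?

Chain rule: H(X,Y) = H(X|Y) + H(Y)
H(X|Y) = H(X,Y) - H(Y) = 2.1595 - 1.5851 = 0.5744 bits


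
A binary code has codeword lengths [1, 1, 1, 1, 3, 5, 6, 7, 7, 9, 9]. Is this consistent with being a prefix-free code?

Kraft inequality: Σ 2^(-l_i) ≤ 1 for prefix-free code
Calculating: 2^(-1) + 2^(-1) + 2^(-1) + 2^(-1) + 2^(-3) + 2^(-5) + 2^(-6) + 2^(-7) + 2^(-7) + 2^(-9) + 2^(-9)
= 0.5 + 0.5 + 0.5 + 0.5 + 0.125 + 0.03125 + 0.015625 + 0.0078125 + 0.0078125 + 0.001953125 + 0.001953125
= 2.1914
Since 2.1914 > 1, prefix-free code does not exist


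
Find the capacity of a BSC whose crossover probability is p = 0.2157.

For BSC with error probability p:
C = 1 - H(p) where H(p) is binary entropy
H(0.2157) = -0.2157 × log₂(0.2157) - 0.7843 × log₂(0.7843)
H(p) = 0.7522
C = 1 - 0.7522 = 0.2478 bits/use


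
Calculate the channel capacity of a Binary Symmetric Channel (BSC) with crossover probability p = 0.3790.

For BSC with error probability p:
C = 1 - H(p) where H(p) is binary entropy
H(0.3790) = -0.3790 × log₂(0.3790) - 0.6210 × log₂(0.6210)
H(p) = 0.9573
C = 1 - 0.9573 = 0.0427 bits/use


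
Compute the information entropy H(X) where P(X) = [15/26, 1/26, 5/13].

H(X) = -Σ p(x) log₂ p(x)
  -15/26 × log₂(15/26) = 0.4578
  -1/26 × log₂(1/26) = 0.1808
  -5/13 × log₂(5/13) = 0.5302
H(X) = 1.1688 bits


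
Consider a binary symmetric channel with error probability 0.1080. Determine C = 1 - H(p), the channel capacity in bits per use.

For BSC with error probability p:
C = 1 - H(p) where H(p) is binary entropy
H(0.1080) = -0.1080 × log₂(0.1080) - 0.8920 × log₂(0.8920)
H(p) = 0.4939
C = 1 - 0.4939 = 0.5061 bits/use


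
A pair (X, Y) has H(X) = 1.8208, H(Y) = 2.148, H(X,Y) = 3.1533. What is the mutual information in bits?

I(X;Y) = H(X) + H(Y) - H(X,Y)
I(X;Y) = 1.8208 + 2.148 - 3.1533 = 0.8155 bits


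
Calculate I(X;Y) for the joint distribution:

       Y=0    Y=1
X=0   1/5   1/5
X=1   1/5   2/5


H(X) = 0.9710, H(Y) = 0.9710, H(X,Y) = 1.9219
I(X;Y) = H(X) + H(Y) - H(X,Y) = 0.0200 bits


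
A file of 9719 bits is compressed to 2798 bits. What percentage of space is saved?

Space savings = (1 - Compressed/Original) × 100%
= (1 - 2798/9719) × 100%
= 71.21%


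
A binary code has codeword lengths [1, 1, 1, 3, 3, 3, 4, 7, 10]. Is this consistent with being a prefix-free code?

Kraft inequality: Σ 2^(-l_i) ≤ 1 for prefix-free code
Calculating: 2^(-1) + 2^(-1) + 2^(-1) + 2^(-3) + 2^(-3) + 2^(-3) + 2^(-4) + 2^(-7) + 2^(-10)
= 0.5 + 0.5 + 0.5 + 0.125 + 0.125 + 0.125 + 0.0625 + 0.0078125 + 0.0009765625
= 1.9463
Since 1.9463 > 1, prefix-free code does not exist


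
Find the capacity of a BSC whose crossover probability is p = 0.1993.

For BSC with error probability p:
C = 1 - H(p) where H(p) is binary entropy
H(0.1993) = -0.1993 × log₂(0.1993) - 0.8007 × log₂(0.8007)
H(p) = 0.7205
C = 1 - 0.7205 = 0.2795 bits/use


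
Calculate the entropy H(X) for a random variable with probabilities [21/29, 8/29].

H(X) = -Σ p(x) log₂ p(x)
  -21/29 × log₂(21/29) = 0.3372
  -8/29 × log₂(8/29) = 0.5125
H(X) = 0.8498 bits


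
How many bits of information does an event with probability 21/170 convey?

Information content I(x) = -log₂(p(x))
I = -log₂(21/170) = -log₂(0.1235)
I = 3.0171 bits


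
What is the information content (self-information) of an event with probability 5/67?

Information content I(x) = -log₂(p(x))
I = -log₂(5/67) = -log₂(0.0746)
I = 3.7442 bits


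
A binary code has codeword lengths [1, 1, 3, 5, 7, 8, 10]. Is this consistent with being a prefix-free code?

Kraft inequality: Σ 2^(-l_i) ≤ 1 for prefix-free code
Calculating: 2^(-1) + 2^(-1) + 2^(-3) + 2^(-5) + 2^(-7) + 2^(-8) + 2^(-10)
= 0.5 + 0.5 + 0.125 + 0.03125 + 0.0078125 + 0.00390625 + 0.0009765625
= 1.1689
Since 1.1689 > 1, prefix-free code does not exist


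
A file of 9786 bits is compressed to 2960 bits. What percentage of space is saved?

Space savings = (1 - Compressed/Original) × 100%
= (1 - 2960/9786) × 100%
= 69.75%


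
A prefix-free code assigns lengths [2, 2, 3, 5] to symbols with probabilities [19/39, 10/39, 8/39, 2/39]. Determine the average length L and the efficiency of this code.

Average length L = Σ p_i × l_i = 2.3590 bits
Entropy H = 1.6975 bits
Efficiency η = H/L × 100% = 71.96%


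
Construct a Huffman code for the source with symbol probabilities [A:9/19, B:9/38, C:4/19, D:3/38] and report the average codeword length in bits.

Huffman tree construction:
Combine smallest probabilities repeatedly
Resulting codes:
  A: 0 (length 1)
  B: 10 (length 2)
  C: 111 (length 3)
  D: 110 (length 3)
Average length = Σ p(s) × length(s) = 1.8158 bits


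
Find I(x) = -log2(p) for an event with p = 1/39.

Information content I(x) = -log₂(p(x))
I = -log₂(1/39) = -log₂(0.0256)
I = 5.2854 bits


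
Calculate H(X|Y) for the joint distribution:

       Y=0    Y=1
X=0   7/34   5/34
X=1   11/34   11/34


H(X|Y) = Σ_y p(y) H(X|Y=y)
  p(Y=0) = 9/17, H(X|Y=0) = 0.9641
  p(Y=1) = 8/17, H(X|Y=1) = 0.8960
H(X|Y) = 0.5294×0.9641 + 0.4706×0.8960 = 0.9321 bits


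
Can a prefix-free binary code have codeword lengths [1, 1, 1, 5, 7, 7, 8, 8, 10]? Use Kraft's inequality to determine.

Kraft inequality: Σ 2^(-l_i) ≤ 1 for prefix-free code
Calculating: 2^(-1) + 2^(-1) + 2^(-1) + 2^(-5) + 2^(-7) + 2^(-7) + 2^(-8) + 2^(-8) + 2^(-10)
= 0.5 + 0.5 + 0.5 + 0.03125 + 0.0078125 + 0.0078125 + 0.00390625 + 0.00390625 + 0.0009765625
= 1.5557
Since 1.5557 > 1, prefix-free code does not exist


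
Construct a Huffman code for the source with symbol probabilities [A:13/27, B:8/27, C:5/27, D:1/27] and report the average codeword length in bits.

Huffman tree construction:
Combine smallest probabilities repeatedly
Resulting codes:
  A: 0 (length 1)
  B: 11 (length 2)
  C: 101 (length 3)
  D: 100 (length 3)
Average length = Σ p(s) × length(s) = 1.7407 bits
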